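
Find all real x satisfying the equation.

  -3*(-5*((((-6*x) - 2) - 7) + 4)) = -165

Step 1. [-3*(-5*((((-6*x) - 2) - 7) + 4)) = -165] leading coefficient -3: divide by -3. So div: -5*((((-6*x) - 2) - 7) + 4) = 55.
Step 2. [-5*((((-6*x) - 2) - 7) + 4) = 55] divide by the outer -5 ⇒ div: (((-6*x) - 2) - 7) + 4 = -11.
Step 3. [(((-6*x) - 2) - 7) + 4 = -11] the outer +4 inverts by subtracting 4. So sub: ((-6*x) - 2) - 7 = -15.
Step 4. [((-6*x) - 2) - 7 = -15] add 7: x sits inside (… - 7) ⇒ sub: (-6*x) - 2 = -8.
Step 5. [(-6*x) - 2 = -8] add 2: x sits inside (… - 2), so sub: -6*x = -6.
Step 6. [-6*x = -6] leading coefficient -6: divide by -6, so div: x = 1.

Answer: x ∈ {1}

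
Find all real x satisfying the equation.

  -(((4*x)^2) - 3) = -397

Step 1. [-(((4*x)^2) - 3) = -397] leading − — multiply by −1, so neg: ((4*x)^2) - 3 = 397.
Step 2. [((4*x)^2) - 3 = 397] -3 is outermost — add 3 both sides, so sub: (4*x)^2 = 400.
Step 3. [(4*x)^2 = 400] 400 ≥ 0, LHS is (·)² — take ±√, so sqrt: 4*x = 20 or -20.
Step 4. [4*x = 20 or -20] 4·(inner) — divide through by 4. So div: x = 5 or -5.

Answer: x ∈ {-5, 5}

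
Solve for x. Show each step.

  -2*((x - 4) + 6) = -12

Step 1. [-2*((x - 4) + 6) = -12] LHS = -2·(…); ÷-2 both sides, so div: (x - 4) + 6 = 6.
Step 2. [(x - 4) + 6 = 6] peel the +6: subtract 6 from each side ⇒ sub: x - 4 = 0.
Step 3. [x - 4 = 0] add 4: x sits inside (… - 4) ⇒ sub: x = 4.

Answer: x ∈ {4}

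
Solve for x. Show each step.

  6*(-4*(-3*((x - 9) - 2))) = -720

Step 1. [6*(-4*(-3*((x - 9) - 2))) = -720] 6 out front; divide by 6. So div: -4*(-3*((x - 9) - 2)) = -120.
Step 2. [-4*(-3*((x - 9) - 2)) = -120] -4 out front; divide by -4 ⇒ div: -3*((x - 9) - 2) = 30.
Step 3. [-3*((x - 9) - 2) = 30] divide by the outer -3, so div: (x - 9) - 2 = -10.
Step 4. [(x - 9) - 2 = -10] the outer -2 inverts by adding 2 ⇒ sub: x - 9 = -8.
Step 5. [x - 9 = -8] the outer -9 inverts by adding 9. So sub: x = 1.

Answer: x ∈ {1}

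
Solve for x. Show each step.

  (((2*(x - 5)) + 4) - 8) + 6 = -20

Step 1. [(((2*(x - 5)) + 4) - 8) + 6 = -20] the outer +6 inverts by subtracting 6, so sub: ((2*(x - 5)) + 4) - 8 = -26.
Step 2. [((2*(x - 5)) + 4) - 8 = -26] add 8: x sits inside (… - 8) ⇒ sub: (2*(x - 5)) + 4 = -18.
Step 3. [(2*(x - 5)) + 4 = -18] 4 comes off first (subtract 4), so sub: 2*(x - 5) = -22.
Step 4. [2*(x - 5) = -22] LHS = 2·(…); ÷2 both sides, so div: x - 5 = -11.
Step 5. [x - 5 = -11] add 5: x sits inside (… - 5). So sub: x = -6.

Answer: x ∈ {-6}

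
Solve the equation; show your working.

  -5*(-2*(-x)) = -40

Step 1. [-5*(-2*(-x)) = -40] divide by the outer -5. So div: -2*(-x) = 8.
Step 2. [-2*(-x) = 8] -2 out front; divide by -2, so div: -x = -4.
Step 3. [-x = -4] flip signs both sides ⇒ neg: x = 4.

Answer: x ∈ {4}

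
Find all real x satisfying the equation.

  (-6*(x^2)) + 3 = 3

Step 1. [(-6*(x^2)) + 3 = 3] subtract 3: x sits inside (… + 3) ⇒ sub: -6*(x^2) = 0.
Step 2. [-6*(x^2) = 0] leading coefficient -6: divide by -6, so div: x^2 = 0.
Step 3. [x^2 = 0] LHS squared, RHS 0 ≥ 0: apply √ (±), so sqrt: x = 0.

Answer: x ∈ {0}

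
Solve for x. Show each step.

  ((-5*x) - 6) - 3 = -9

Step 1. [((-5*x) - 6) - 3 = -9] peel the -3: add 3 from each side. So sub: (-5*x) - 6 = -6.
Step 2. [(-5*x) - 6 = -6] the outer -6 inverts by adding 6 ⇒ sub: -5*x = 0.
Step 3. [-5*x = 0] leading coefficient -5: divide by -5. So div: x = 0.

Answer: x ∈ {0}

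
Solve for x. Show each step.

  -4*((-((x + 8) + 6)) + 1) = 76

Step 1. [-4*((-((x + 8) + 6)) + 1) = 76] -4·(inner) — divide through by -4, so div: (-((x + 8) + 6)) + 1 = -19.
Step 2. [(-((x + 8) + 6)) + 1 = -19] subtract 1: x sits inside (… + 1) ⇒ sub: -((x + 8) + 6) = -20.
Step 3. [-((x + 8) + 6) = -20] flip signs both sides, so neg: (x + 8) + 6 = 20.
Step 4. [(x + 8) + 6 = 20] subtract 6: x sits inside (… + 6), so sub: x + 8 = 14.
Step 5. [x + 8 = 14] subtract 8: x sits inside (… + 8). So sub: x = 6.

Answer: x ∈ {6}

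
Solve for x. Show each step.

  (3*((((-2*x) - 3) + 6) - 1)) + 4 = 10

Step 1. [(3*((((-2*x) - 3) + 6) - 1)) + 4 = 10] 4 comes off first (subtract 4). So sub: 3*((((-2*x) - 3) + 6) - 1) = 6.
Step 2. [3*((((-2*x) - 3) + 6) - 1) = 6] LHS = 3·(…); ÷3 both sides ⇒ div: (((-2*x) - 3) + 6) - 1 = 2.
Step 3. [(((-2*x) - 3) + 6) - 1 = 2] 1 comes off first (add 1) ⇒ sub: ((-2*x) - 3) + 6 = 3.
Step 4. [((-2*x) - 3) + 6 = 3] 6 comes off first (subtract 6) ⇒ sub: (-2*x) - 3 = -3.
Step 5. [(-2*x) - 3 = -3] the outer -3 inverts by adding 3. So sub: -2*x = 0.
Step 6. [-2*x = 0] -2 out front; divide by -2 ⇒ div: x = 0.

Answer: x ∈ {0}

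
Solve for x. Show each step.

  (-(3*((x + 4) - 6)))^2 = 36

Step 1. [(-(3*((x + 4) - 6)))^2 = 36] 36 ≥ 0, LHS is (·)² — take ±√, so sqrt: -(3*((x + 4) - 6)) = 6 or -6.
Step 2. [-(3*((x + 4) - 6)) = 6 or -6] flip signs both sides ⇒ neg: 3*((x + 4) - 6) = -6 or 6.
Step 3. [3*((x + 4) - 6) = -6 or 6] divide by the outer 3, so div: (x + 4) - 6 = -2 or 2.
Step 4. [(x + 4) - 6 = -2 or 2] 6 comes off first (add 6) ⇒ sub: x + 4 = 4 or 8.
Step 5. [x + 4 = 4 or 8] 4 comes off first (subtract 4). So sub: x = 0 or 4.

Answer: x ∈ {0, 4}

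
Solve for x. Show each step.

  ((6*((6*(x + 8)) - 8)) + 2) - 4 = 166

Step 1. [((6*((6*(x + 8)) - 8)) + 2) - 4 = 166] add 4: x sits inside (… - 4). So sub: (6*((6*(x + 8)) - 8)) + 2 = 170.
Step 2. [(6*((6*(x + 8)) - 8)) + 2 = 170] 2 comes off first (subtract 2). So sub: 6*((6*(x + 8)) - 8) = 168.
Step 3. [6*((6*(x + 8)) - 8) = 168] 6·(inner) — divide through by 6, so div: (6*(x + 8)) - 8 = 28.
Step 4. [(6*(x + 8)) - 8 = 28] add 8: x sits inside (… - 8) ⇒ sub: 6*(x + 8) = 36.
Step 5. [6*(x + 8) = 36] 6 out front; divide by 6, so div: x + 8 = 6.
Step 6. [x + 8 = 6] peel the +8: subtract 8 from each side, so sub: x = -2.

Answer: x ∈ {-2}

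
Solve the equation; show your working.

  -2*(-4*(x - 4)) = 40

Step 1. [-2*(-4*(x - 4)) = 40] -2·(inner) — divide through by -2 ⇒ div: -4*(x - 4) = -20.
Step 2. [-4*(x - 4) = -20] LHS = -4·(…); ÷-4 both sides. So div: x - 4 = 5.
Step 3. [x - 4 = 5] add 4: x sits inside (… - 4). So sub: x = 9.

Answer: x ∈ {9}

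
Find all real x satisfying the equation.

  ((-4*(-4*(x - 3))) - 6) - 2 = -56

Step 1. [((-4*(-4*(x - 3))) - 6) - 2 = -56] -2 is outermost — add 2 both sides ⇒ sub: (-4*(-4*(x - 3))) - 6 = -54.
Step 2. [(-4*(-4*(x - 3))) - 6 = -54] peel the -6: add 6 from each side. So sub: -4*(-4*(x - 3)) = -48.
Step 3. [-4*(-4*(x - 3)) = -48] -4·(inner) — divide through by -4 ⇒ div: -4*(x - 3) = 12.
Step 4. [-4*(x - 3) = 12] divide by the outer -4 ⇒ div: x - 3 = -3.
Step 5. [x - 3 = -3] peel the -3: add 3 from each side. So sub: x = 0.

Answer: x ∈ {0}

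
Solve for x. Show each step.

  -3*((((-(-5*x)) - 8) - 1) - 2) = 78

Step 1. [-3*((((-(-5*x)) - 8) - 1) - 2) = 78] -3·(inner) — divide through by -3, so div: (((-(-5*x)) - 8) - 1) - 2 = -26.
Step 2. [(((-(-5*x)) - 8) - 1) - 2 = -26] the outer -2 inverts by adding 2. So sub: ((-(-5*x)) - 8) - 1 = -24.
Step 3. [((-(-5*x)) - 8) - 1 = -24] 1 comes off first (add 1). So sub: (-(-5*x)) - 8 = -23.
Step 4. [(-(-5*x)) - 8 = -23] peel the -8: add 8 from each side. So sub: -(-5*x) = -15.
Step 5. [-(-5*x) = -15] flip signs both sides, so neg: -5*x = 15.
Step 6. [-5*x = 15] leading coefficient -5: divide by -5. So div: x = -3.

Answer: x ∈ {-3}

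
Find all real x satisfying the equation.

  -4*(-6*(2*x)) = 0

Step 1. [-4*(-6*(2*x)) = 0] leading coefficient -4: divide by -4. So div: -6*(2*x) = 0.
Step 2. [-6*(2*x) = 0] -6 out front; divide by -6, so div: 2*x = 0.
Step 3. [2*x = 0] LHS = 2·(…); ÷2 both sides. So div: x = 0.

Answer: x ∈ {0}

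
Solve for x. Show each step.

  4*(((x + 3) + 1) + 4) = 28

Step 1. [4*(((x + 3) + 1) + 4) = 28] 4 out front; divide by 4, so div: ((x + 3) + 1) + 4 = 7.
Step 2. [((x + 3) + 1) + 4 = 7] peel the +4: subtract 4 from each side. So sub: (x + 3) + 1 = 3.
Step 3. [(x + 3) + 1 = 3] 1 comes off first (subtract 1). So sub: x + 3 = 2.
Step 4. [x + 3 = 2] 3 comes off first (subtract 3) ⇒ sub: x = -1.

Answer: x ∈ {-1}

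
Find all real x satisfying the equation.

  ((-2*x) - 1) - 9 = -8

Step 1. [((-2*x) - 1) - 9 = -8] peel the -9: add 9 from each side. So sub: (-2*x) - 1 = 1.
Step 2. [(-2*x) - 1 = 1] add 1: x sits inside (… - 1) ⇒ sub: -2*x = 2.
Step 3. [-2*x = 2] -2·(inner) — divide through by -2 ⇒ div: x = -1.

Answer: x ∈ {-1}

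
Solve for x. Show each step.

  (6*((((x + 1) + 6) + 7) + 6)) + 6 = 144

Step 1. [(6*((((x + 1) + 6) + 7) + 6)) + 6 = 144] 6 divides every term; factor it out, so factor: ((((x + 1) + 6) + 7) + 6) + 1 = 24.
Step 2. [((((x + 1) + 6) + 7) + 6) + 1 = 24] subtract 1: x sits inside (… + 1). So sub: (((x + 1) + 6) + 7) + 6 = 23.
Step 3. [(((x + 1) + 6) + 7) + 6 = 23] +6 is outermost — subtract 6 both sides ⇒ sub: ((x + 1) + 6) + 7 = 17.
Step 4. [((x + 1) + 6) + 7 = 17] the outer +7 inverts by subtracting 7, so sub: (x + 1) + 6 = 10.
Step 5. [(x + 1) + 6 = 10] 6 comes off first (subtract 6), so sub: x + 1 = 4.
Step 6. [x + 1 = 4] subtract 1: x sits inside (… + 1), so sub: x = 3.

Answer: x ∈ {3}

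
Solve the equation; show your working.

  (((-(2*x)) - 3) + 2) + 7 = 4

Step 1. [(((-(2*x)) - 3) + 2) + 7 = 4] subtract 7: x sits inside (… + 7). So sub: ((-(2*x)) - 3) + 2 = -3.
Step 2. [((-(2*x)) - 3) + 2 = -3] subtract 2: x sits inside (… + 2) ⇒ sub: (-(2*x)) - 3 = -5.
Step 3. [(-(2*x)) - 3 = -5] add 3: x sits inside (… - 3), so sub: -(2*x) = -2.
Step 4. [-(2*x) = -2] leading − — multiply by −1, so neg: 2*x = 2.
Step 5. [2*x = 2] 2·(inner) — divide through by 2, so div: x = 1.

Answer: x ∈ {1}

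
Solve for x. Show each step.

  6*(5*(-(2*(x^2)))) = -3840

Step 1. [6*(5*(-(2*(x^2)))) = -3840] divide by the outer 6, so div: 5*(-(2*(x^2))) = -640.
Step 2. [5*(-(2*(x^2))) = -640] leading coefficient 5: divide by 5. So div: -(2*(x^2)) = -128.
Step 3. [-(2*(x^2)) = -128] LHS negated; negate both sides, so neg: 2*(x^2) = 128.
Step 4. [2*(x^2) = 128] leading coefficient 2: divide by 2. So div: x^2 = 64.
Step 5. [x^2 = 64] 64 ≥ 0, LHS is (·)² — take ±√ ⇒ sqrt: x = 8 or -8.

Answer: x ∈ {-8, 8}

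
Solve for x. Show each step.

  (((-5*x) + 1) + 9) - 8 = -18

Step 1. [(((-5*x) + 1) + 9) - 8 = -18] add 8: x sits inside (… - 8). So sub: ((-5*x) + 1) + 9 = -10.
Step 2. [((-5*x) + 1) + 9 = -10] subtract 9: x sits inside (… + 9) ⇒ sub: (-5*x) + 1 = -19.
Step 3. [(-5*x) + 1 = -19] 1 comes off first (subtract 1). So sub: -5*x = -20.
Step 4. [-5*x = -20] LHS = -5·(…); ÷-5 both sides, so div: x = 4.

Answer: x ∈ {4}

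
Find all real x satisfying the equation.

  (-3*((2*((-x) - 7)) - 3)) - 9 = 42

Step 1. [(-3*((2*((-x) - 7)) - 3)) - 9 = 42] -3 | LHS and -3 | 42: pull -3 out. So factor: ((2*((-x) - 7)) - 3) + 3 = -14.
Step 2. [((2*((-x) - 7)) - 3) + 3 = -14] subtract 3: x sits inside (… + 3), so sub: (2*((-x) - 7)) - 3 = -17.
Step 3. [(2*((-x) - 7)) - 3 = -17] peel the -3: add 3 from each side. So sub: 2*((-x) - 7) = -14.
Step 4. [2*((-x) - 7) = -14] 2·(inner) — divide through by 2. So div: (-x) - 7 = -7.
Step 5. [(-x) - 7 = -7] the outer -7 inverts by adding 7. So sub: -x = 0.
Step 6. [-x = 0] leading − — multiply by −1 ⇒ neg: x = 0.

Answer: x ∈ {0}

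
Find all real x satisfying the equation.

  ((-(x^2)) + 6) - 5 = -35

Step 1. [((-(x^2)) + 6) - 5 = -35] the outer -5 inverts by adding 5, so sub: (-(x^2)) + 6 = -30.
Step 2. [(-(x^2)) + 6 = -30] +6 is outermost — subtract 6 both sides, so sub: -(x^2) = -36.
Step 3. [-(x^2) = -36] flip signs both sides ⇒ neg: x^2 = 36.
Step 4. [x^2 = 36] 36 ≥ 0, LHS is (·)² — take ±√. So sqrt: x = 6 or -6.

Answer: x ∈ {-6, 6}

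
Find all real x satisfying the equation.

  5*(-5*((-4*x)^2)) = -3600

Step 1. [5*(-5*((-4*x)^2)) = -3600] divide by the outer 5, so div: -5*((-4*x)^2) = -720.
Step 2. [-5*((-4*x)^2) = -720] LHS = -5·(…); ÷-5 both sides, so div: (-4*x)^2 = 144.
Step 3. [(-4*x)^2 = 144] LHS squared, RHS 144 ≥ 0: apply √ (±). So sqrt: -4*x = 12 or -12.
Step 4. [-4*x = 12 or -12] -4 out front; divide by -4, so div: x = -3 or 3.

Answer: x ∈ {-3, 3}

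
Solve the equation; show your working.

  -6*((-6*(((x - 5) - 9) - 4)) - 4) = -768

Step 1. [-6*((-6*(((x - 5) - 9) - 4)) - 4) = -768] -6·(inner) — divide through by -6, so div: (-6*(((x - 5) - 9) - 4)) - 4 = 128.
Step 2. [(-6*(((x - 5) - 9) - 4)) - 4 = 128] -4 is outermost — add 4 both sides. So sub: -6*(((x - 5) - 9) - 4) = 132.
Step 3. [-6*(((x - 5) - 9) - 4) = 132] -6 out front; divide by -6. So div: ((x - 5) - 9) - 4 = -22.
Step 4. [((x - 5) - 9) - 4 = -22] 4 comes off first (add 4), so sub: (x - 5) - 9 = -18.
Step 5. [(x - 5) - 9 = -18] peel the -9: add 9 from each side ⇒ sub: x - 5 = -9.
Step 6. [x - 5 = -9] peel the -5: add 5 from each side ⇒ sub: x = -4.

Answer: x ∈ {-4}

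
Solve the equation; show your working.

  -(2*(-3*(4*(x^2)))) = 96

Step 1. [-(2*(-3*(4*(x^2)))) = 96] LHS negated; negate both sides ⇒ neg: 2*(-3*(4*(x^2))) = -96.
Step 2. [2*(-3*(4*(x^2))) = -96] leading coefficient 2: divide by 2, so div: -3*(4*(x^2)) = -48.
Step 3. [-3*(4*(x^2)) = -48] LHS = -3·(…); ÷-3 both sides, so div: 4*(x^2) = 16.
Step 4. [4*(x^2) = 16] leading coefficient 4: divide by 4, so div: x^2 = 4.
Step 5. [x^2 = 4] √ both sides: 4 ≥ 0 gives two branches, so sqrt: x = 2 or -2.

Answer: x ∈ {-2, 2}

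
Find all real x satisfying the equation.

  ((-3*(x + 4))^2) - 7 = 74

Step 1. [((-3*(x + 4))^2) - 7 = 74] 7 comes off first (add 7), so sub: (-3*(x + 4))^2 = 81.
Step 2. [(-3*(x + 4))^2 = 81] LHS squared, RHS 81 ≥ 0: apply √ (±) ⇒ sqrt: -3*(x + 4) = 9 or -9.
Step 3. [-3*(x + 4) = 9 or -9] -3 out front; divide by -3, so div: x + 4 = -3 or 3.
Step 4. [x + 4 = -3 or 3] 4 comes off first (subtract 4), so sub: x = -7 or -1.

Answer: x ∈ {-7, -1}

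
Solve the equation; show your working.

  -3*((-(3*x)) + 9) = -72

Step 1. [-3*((-(3*x)) + 9) = -72] -3 out front; divide by -3 ⇒ div: (-(3*x)) + 9 = 24.
Step 2. [(-(3*x)) + 9 = 24] peel the +9: subtract 9 from each side. So sub: -(3*x) = 15.
Step 3. [-(3*x) = 15] leading − — multiply by −1 ⇒ neg: 3*x = -15.
Step 4. [3*x = -15] divide by the outer 3. So div: x = -5.

Answer: x ∈ {-5}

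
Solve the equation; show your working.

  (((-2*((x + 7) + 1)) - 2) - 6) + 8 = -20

Step 1. [(((-2*((x + 7) + 1)) - 2) - 6) + 8 = -20] the outer +8 inverts by subtracting 8. So sub: ((-2*((x + 7) + 1)) - 2) - 6 = -28.
Step 2. [((-2*((x + 7) + 1)) - 2) - 6 = -28] the outer -6 inverts by adding 6, so sub: (-2*((x + 7) + 1)) - 2 = -22.
Step 3. [(-2*((x + 7) + 1)) - 2 = -22] -2 | LHS and -2 | -22: pull -2 out. So factor: ((x + 7) + 1) + 1 = 11.
Step 4. [((x + 7) + 1) + 1 = 11] peel the +1: subtract 1 from each side. So sub: (x + 7) + 1 = 10.
Step 5. [(x + 7) + 1 = 10] the outer +1 inverts by subtracting 1 ⇒ sub: x + 7 = 9.
Step 6. [x + 7 = 9] +7 is outermost — subtract 7 both sides, so sub: x = 2.

Answer: x ∈ {2}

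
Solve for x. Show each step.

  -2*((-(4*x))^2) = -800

Step 1. [-2*((-(4*x))^2) = -800] LHS = -2·(…); ÷-2 both sides. So div: (-(4*x))^2 = 400.
Step 2. [(-(4*x))^2 = 400] 400 ≥ 0, LHS is (·)² — take ±√. So sqrt: -(4*x) = 20 or -20.
Step 3. [-(4*x) = 20 or -20] flip signs both sides ⇒ neg: 4*x = -20 or 20.
Step 4. [4*x = -20 or 20] divide by the outer 4, so div: x = -5 or 5.

Answer: x ∈ {-5, 5}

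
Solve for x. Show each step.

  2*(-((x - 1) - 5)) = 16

Step 1. [2*(-((x - 1) - 5)) = 16] LHS = 2·(…); ÷2 both sides. So div: -((x - 1) - 5) = 8.
Step 2. [-((x - 1) - 5) = 8] leading − — multiply by −1 ⇒ neg: (x - 1) - 5 = -8.
Step 3. [(x - 1) - 5 = -8] 5 comes off first (add 5) ⇒ sub: x - 1 = -3.
Step 4. [x - 1 = -3] -1 is outermost — add 1 both sides ⇒ sub: x = -2.

Answer: x ∈ {-2}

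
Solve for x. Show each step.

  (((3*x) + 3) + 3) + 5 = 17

Step 1. [(((3*x) + 3) + 3) + 5 = 17] +5 is outermost — subtract 5 both sides ⇒ sub: ((3*x) + 3) + 3 = 12.
Step 2. [((3*x) + 3) + 3 = 12] subtract 3: x sits inside (… + 3), so sub: (3*x) + 3 = 9.
Step 3. [(3*x) + 3 = 9] 3 | LHS and 3 | 9: pull 3 out. So factor: x + 1 = 3.
Step 4. [x + 1 = 3] peel the +1: subtract 1 from each side, so sub: x = 2.

Answer: x ∈ {2}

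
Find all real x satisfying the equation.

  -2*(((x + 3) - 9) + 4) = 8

Step 1. [-2*(((x + 3) - 9) + 4) = 8] LHS = -2·(…); ÷-2 both sides, so div: ((x + 3) - 9) + 4 = -4.
Step 2. [((x + 3) - 9) + 4 = -4] subtract 4: x sits inside (… + 4), so sub: (x + 3) - 9 = -8.
Step 3. [(x + 3) - 9 = -8] -9 is outermost — add 9 both sides. So sub: x + 3 = 1.
Step 4. [x + 3 = 1] subtract 3: x sits inside (… + 3) ⇒ sub: x = -2.

Answer: x ∈ {-2}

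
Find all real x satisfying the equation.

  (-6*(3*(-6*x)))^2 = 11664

Step 1. [(-6*(3*(-6*x)))^2 = 11664] √ both sides: 11664 ≥ 0 gives two branches, so sqrt: -6*(3*(-6*x)) = 108 or -108.
Step 2. [-6*(3*(-6*x)) = 108 or -108] -6 out front; divide by -6. So div: 3*(-6*x) = -18 or 18.
Step 3. [3*(-6*x) = -18 or 18] 3 out front; divide by 3 ⇒ div: -6*x = -6 or 6.
Step 4. [-6*x = -6 or 6] divide by the outer -6, so div: x = 1 or -1.

Answer: x ∈ {-1, 1}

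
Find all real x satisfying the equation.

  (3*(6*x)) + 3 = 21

Step 1. [(3*(6*x)) + 3 = 21] 3 | LHS and 3 | 21: pull 3 out. So factor: (6*x) + 1 = 7.
Step 2. [(6*x) + 1 = 7] peel the +1: subtract 1 from each side ⇒ sub: 6*x = 6.
Step 3. [6*x = 6] leading coefficient 6: divide by 6. So div: x = 1.

Answer: x ∈ {1}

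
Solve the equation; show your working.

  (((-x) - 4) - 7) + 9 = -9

Step 1. [(((-x) - 4) - 7) + 9 = -9] subtract 9: x sits inside (… + 9). So sub: ((-x) - 4) - 7 = -18.
Step 2. [((-x) - 4) - 7 = -18] 7 comes off first (add 7) ⇒ sub: (-x) - 4 = -11.
Step 3. [(-x) - 4 = -11] -4 is outermost — add 4 both sides ⇒ sub: -x = -7.
Step 4. [-x = -7] flip signs both sides. So neg: x = 7.

Answer: x ∈ {7}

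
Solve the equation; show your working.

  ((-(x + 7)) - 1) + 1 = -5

Step 1. [((-(x + 7)) - 1) + 1 = -5] subtract 1: x sits inside (… + 1) ⇒ sub: (-(x + 7)) - 1 = -6.
Step 2. [(-(x + 7)) - 1 = -6] peel the -1: add 1 from each side ⇒ sub: -(x + 7) = -5.
Step 3. [-(x + 7) = -5] leading − — multiply by −1 ⇒ neg: x + 7 = 5.
Step 4. [x + 7 = 5] peel the +7: subtract 7 from each side ⇒ sub: x = -2.

Answer: x ∈ {-2}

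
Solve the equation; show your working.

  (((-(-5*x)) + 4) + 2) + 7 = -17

Step 1. [(((-(-5*x)) + 4) + 2) + 7 = -17] +7 is outermost — subtract 7 both sides ⇒ sub: ((-(-5*x)) + 4) + 2 = -24.
Step 2. [((-(-5*x)) + 4) + 2 = -24] 2 comes off first (subtract 2), so sub: (-(-5*x)) + 4 = -26.
Step 3. [(-(-5*x)) + 4 = -26] peel the +4: subtract 4 from each side, so sub: -(-5*x) = -30.
Step 4. [-(-5*x) = -30] flip signs both sides ⇒ neg: -5*x = 30.
Step 5. [-5*x = 30] -5·(inner) — divide through by -5, so div: x = -6.

Answer: x ∈ {-6}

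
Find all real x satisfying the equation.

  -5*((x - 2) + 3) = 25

Step 1. [-5*((x - 2) + 3) = 25] LHS = -5·(…); ÷-5 both sides ⇒ div: (x - 2) + 3 = -5.
Step 2. [(x - 2) + 3 = -5] 3 comes off first (subtract 3), so sub: x - 2 = -8.
Step 3. [x - 2 = -8] the outer -2 inverts by adding 2, so sub: x = -6.

Answer: x ∈ {-6}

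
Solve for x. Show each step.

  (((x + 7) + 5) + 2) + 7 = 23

Step 1. [(((x + 7) + 5) + 2) + 7 = 23] 7 comes off first (subtract 7), so sub: ((x + 7) + 5) + 2 = 16.
Step 2. [((x + 7) + 5) + 2 = 16] +2 is outermost — subtract 2 both sides ⇒ sub: (x + 7) + 5 = 14.
Step 3. [(x + 7) + 5 = 14] 5 comes off first (subtract 5) ⇒ sub: x + 7 = 9.
Step 4. [x + 7 = 9] +7 is outermost — subtract 7 both sides. So sub: x = 2.

Answer: x ∈ {2}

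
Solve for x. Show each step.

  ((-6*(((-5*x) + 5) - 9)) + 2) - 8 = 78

Step 1. [((-6*(((-5*x) + 5) - 9)) + 2) - 8 = 78] 8 comes off first (add 8), so sub: (-6*(((-5*x) + 5) - 9)) + 2 = 86.
Step 2. [(-6*(((-5*x) + 5) - 9)) + 2 = 86] +2 is outermost — subtract 2 both sides ⇒ sub: -6*(((-5*x) + 5) - 9) = 84.
Step 3. [-6*(((-5*x) + 5) - 9) = 84] -6·(inner) — divide through by -6, so div: ((-5*x) + 5) - 9 = -14.
Step 4. [((-5*x) + 5) - 9 = -14] add 9: x sits inside (… - 9), so sub: (-5*x) + 5 = -5.
Step 5. [(-5*x) + 5 = -5] the outer +5 inverts by subtracting 5. So sub: -5*x = -10.
Step 6. [-5*x = -10] -5 out front; divide by -5 ⇒ div: x = 2.

Answer: x ∈ {2}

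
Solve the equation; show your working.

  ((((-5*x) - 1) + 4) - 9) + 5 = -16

Step 1. [((((-5*x) - 1) + 4) - 9) + 5 = -16] peel the +5: subtract 5 from each side. So sub: (((-5*x) - 1) + 4) - 9 = -21.
Step 2. [(((-5*x) - 1) + 4) - 9 = -21] add 9: x sits inside (… - 9) ⇒ sub: ((-5*x) - 1) + 4 = -12.
Step 3. [((-5*x) - 1) + 4 = -12] 4 comes off first (subtract 4). So sub: (-5*x) - 1 = -16.
Step 4. [(-5*x) - 1 = -16] -1 is outermost — add 1 both sides, so sub: -5*x = -15.
Step 5. [-5*x = -15] LHS = -5·(…); ÷-5 both sides ⇒ div: x = 3.

Answer: x ∈ {3}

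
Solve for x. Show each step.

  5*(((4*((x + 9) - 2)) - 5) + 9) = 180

Step 1. [5*(((4*((x + 9) - 2)) - 5) + 9) = 180] 5 out front; divide by 5, so div: ((4*((x + 9) - 2)) - 5) + 9 = 36.
Step 2. [((4*((x + 9) - 2)) - 5) + 9 = 36] 9 comes off first (subtract 9) ⇒ sub: (4*((x + 9) - 2)) - 5 = 27.
Step 3. [(4*((x + 9) - 2)) - 5 = 27] peel the -5: add 5 from each side, so sub: 4*((x + 9) - 2) = 32.
Step 4. [4*((x + 9) - 2) = 32] 4·(inner) — divide through by 4, so div: (x + 9) - 2 = 8.
Step 5. [(x + 9) - 2 = 8] add 2: x sits inside (… - 2) ⇒ sub: x + 9 = 10.
Step 6. [x + 9 = 10] the outer +9 inverts by subtracting 9. So sub: x = 1.

Answer: x ∈ {1}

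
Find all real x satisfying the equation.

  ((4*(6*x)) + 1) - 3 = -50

Step 1. [((4*(6*x)) + 1) - 3 = -50] 3 comes off first (add 3). So sub: (4*(6*x)) + 1 = -47.
Step 2. [(4*(6*x)) + 1 = -47] subtract 1: x sits inside (… + 1), so sub: 4*(6*x) = -48.
Step 3. [4*(6*x) = -48] divide by the outer 4. So div: 6*x = -12.
Step 4. [6*x = -12] 6·(inner) — divide through by 6 ⇒ div: x = -2.

Answer: x ∈ {-2}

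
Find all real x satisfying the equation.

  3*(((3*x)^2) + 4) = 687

Step 1. [3*(((3*x)^2) + 4) = 687] divide by the outer 3, so div: ((3*x)^2) + 4 = 229.
Step 2. [((3*x)^2) + 4 = 229] peel the +4: subtract 4 from each side. So sub: (3*x)^2 = 225.
Step 3. [(3*x)^2 = 225] LHS squared, RHS 225 ≥ 0: apply √ (±). So sqrt: 3*x = 15 or -15.
Step 4. [3*x = 15 or -15] leading coefficient 3: divide by 3. So div: x = 5 or -5.

Answer: x ∈ {-5, 5}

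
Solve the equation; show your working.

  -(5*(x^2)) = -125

Step 1. [-(5*(x^2)) = -125] leading − — multiply by −1. So neg: 5*(x^2) = 125.
Step 2. [5*(x^2) = 125] 5·(inner) — divide through by 5 ⇒ div: x^2 = 25.
Step 3. [x^2 = 25] √ both sides: 25 ≥ 0 gives two branches, so sqrt: x = 5 or -5.

Answer: x ∈ {-5, 5}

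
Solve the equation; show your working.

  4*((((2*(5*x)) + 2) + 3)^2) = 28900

Step 1. [4*((((2*(5*x)) + 2) + 3)^2) = 28900] LHS = 4·(…); ÷4 both sides ⇒ div: (((2*(5*x)) + 2) + 3)^2 = 7225.
Step 2. [(((2*(5*x)) + 2) + 3)^2 = 7225] 7225 ≥ 0, LHS is (·)² — take ±√. So sqrt: ((2*(5*x)) + 2) + 3 = 85 or -85.
Step 3. [((2*(5*x)) + 2) + 3 = 85 or -85] the outer +3 inverts by subtracting 3 ⇒ sub: (2*(5*x)) + 2 = 82 or -88.
Step 4. [(2*(5*x)) + 2 = 82 or -88] 2 | LHS and 2 | 82 or -88: pull 2 out, so factor: (5*x) + 1 = 41 or -44.
Step 5. [(5*x) + 1 = 41 or -44] 1 comes off first (subtract 1). So sub: 5*x = 40 or -45.
Step 6. [5*x = 40 or -45] divide by the outer 5, so div: x = 8 or -9.

Answer: x ∈ {-9, 8}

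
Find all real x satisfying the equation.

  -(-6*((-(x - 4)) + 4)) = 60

Step 1. [-(-6*((-(x - 4)) + 4)) = 60] LHS negated; negate both sides ⇒ neg: -6*((-(x - 4)) + 4) = -60.
Step 2. [-6*((-(x - 4)) + 4) = -60] -6 out front; divide by -6, so div: (-(x - 4)) + 4 = 10.
Step 3. [(-(x - 4)) + 4 = 10] +4 is outermost — subtract 4 both sides, so sub: -(x - 4) = 6.
Step 4. [-(x - 4) = 6] flip signs both sides, so neg: x - 4 = -6.
Step 5. [x - 4 = -6] -4 is outermost — add 4 both sides ⇒ sub: x = -2.

Answer: x ∈ {-2}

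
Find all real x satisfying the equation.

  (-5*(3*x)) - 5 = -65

Step 1. [(-5*(3*x)) - 5 = -65] -5 is outermost — add 5 both sides, so sub: -5*(3*x) = -60.
Step 2. [-5*(3*x) = -60] LHS = -5·(…); ÷-5 both sides, so div: 3*x = 12.
Step 3. [3*x = 12] 3 out front; divide by 3, so div: x = 4.

Answer: x ∈ {4}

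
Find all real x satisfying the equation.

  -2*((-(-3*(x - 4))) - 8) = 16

Step 1. [-2*((-(-3*(x - 4))) - 8) = 16] divide by the outer -2, so div: (-(-3*(x - 4))) - 8 = -8.
Step 2. [(-(-3*(x - 4))) - 8 = -8] 8 comes off first (add 8), so sub: -(-3*(x - 4)) = 0.
Step 3. [-(-3*(x - 4)) = 0] leading − — multiply by −1. So neg: -3*(x - 4) = 0.
Step 4. [-3*(x - 4) = 0] leading coefficient -3: divide by -3, so div: x - 4 = 0.
Step 5. [x - 4 = 0] add 4: x sits inside (… - 4), so sub: x = 4.

Answer: x ∈ {4}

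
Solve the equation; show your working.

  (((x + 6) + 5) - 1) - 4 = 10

Step 1. [(((x + 6) + 5) - 1) - 4 = 10] peel the -4: add 4 from each side ⇒ sub: ((x + 6) + 5) - 1 = 14.
Step 2. [((x + 6) + 5) - 1 = 14] -1 is outermost — add 1 both sides. So sub: (x + 6) + 5 = 15.
Step 3. [(x + 6) + 5 = 15] the outer +5 inverts by subtracting 5. So sub: x + 6 = 10.
Step 4. [x + 6 = 10] 6 comes off first (subtract 6), so sub: x = 4.

Answer: x ∈ {4}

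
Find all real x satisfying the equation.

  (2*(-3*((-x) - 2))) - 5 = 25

Step 1. [(2*(-3*((-x) - 2))) - 5 = 25] add 5: x sits inside (… - 5), so sub: 2*(-3*((-x) - 2)) = 30.
Step 2. [2*(-3*((-x) - 2)) = 30] divide by the outer 2. So div: -3*((-x) - 2) = 15.
Step 3. [-3*((-x) - 2) = 15] -3 out front; divide by -3 ⇒ div: (-x) - 2 = -5.
Step 4. [(-x) - 2 = -5] add 2: x sits inside (… - 2) ⇒ sub: -x = -3.
Step 5. [-x = -3] leading − — multiply by −1 ⇒ neg: x = 3.

Answer: x ∈ {3}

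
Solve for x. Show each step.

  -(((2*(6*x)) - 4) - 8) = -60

Step 1. [-(((2*(6*x)) - 4) - 8) = -60] leading − — multiply by −1, so neg: ((2*(6*x)) - 4) - 8 = 60.
Step 2. [((2*(6*x)) - 4) - 8 = 60] add 8: x sits inside (… - 8) ⇒ sub: (2*(6*x)) - 4 = 68.
Step 3. [(2*(6*x)) - 4 = 68] common factor 2 (LHS and 68) — divide through ⇒ factor: (6*x) - 2 = 34.
Step 4. [(6*x) - 2 = 34] peel the -2: add 2 from each side ⇒ sub: 6*x = 36.
Step 5. [6*x = 36] leading coefficient 6: divide by 6, so div: x = 6.

Answer: x ∈ {6}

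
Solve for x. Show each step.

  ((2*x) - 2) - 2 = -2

Step 1. [((2*x) - 2) - 2 = -2] 2 comes off first (add 2) ⇒ sub: (2*x) - 2 = 0.
Step 2. [(2*x) - 2 = 0] -2 is outermost — add 2 both sides ⇒ sub: 2*x = 2.
Step 3. [2*x = 2] 2·(inner) — divide through by 2 ⇒ div: x = 1.

Answer: x ∈ {1}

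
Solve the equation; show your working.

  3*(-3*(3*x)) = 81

Step 1. [3*(-3*(3*x)) = 81] leading coefficient 3: divide by 3, so div: -3*(3*x) = 27.
Step 2. [-3*(3*x) = 27] LHS = -3·(…); ÷-3 both sides. So div: 3*x = -9.
Step 3. [3*x = -9] divide by the outer 3 ⇒ div: x = -3.

Answer: x ∈ {-3}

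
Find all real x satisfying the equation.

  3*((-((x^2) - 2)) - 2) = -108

Step 1. [3*((-((x^2) - 2)) - 2) = -108] 3 out front; divide by 3 ⇒ div: (-((x^2) - 2)) - 2 = -36.
Step 2. [(-((x^2) - 2)) - 2 = -36] -2 is outermost — add 2 both sides. So sub: -((x^2) - 2) = -34.
Step 3. [-((x^2) - 2) = -34] LHS negated; negate both sides ⇒ neg: (x^2) - 2 = 34.
Step 4. [(x^2) - 2 = 34] add 2: x sits inside (… - 2) ⇒ sub: x^2 = 36.
Step 5. [x^2 = 36] 36 ≥ 0, LHS is (·)² — take ±√, so sqrt: x = 6 or -6.

Answer: x ∈ {-6, 6}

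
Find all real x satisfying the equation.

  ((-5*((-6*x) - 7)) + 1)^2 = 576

Step 1. [((-5*((-6*x) - 7)) + 1)^2 = 576] √ both sides: 576 ≥ 0 gives two branches, so sqrt: (-5*((-6*x) - 7)) + 1 = 24 or -24.
Step 2. [(-5*((-6*x) - 7)) + 1 = 24 or -24] 1 comes off first (subtract 1), so sub: -5*((-6*x) - 7) = 23 or -25.
Step 3. [-5*((-6*x) - 7) = 23 or -25] divide by the outer -5, so div: (-6*x) - 7 = -23/5 or 5.
Step 4. [(-6*x) - 7 = -23/5 or 5] 7 comes off first (add 7). So sub: -6*x = 12/5 or 12.
Step 5. [-6*x = 12/5 or 12] LHS = -6·(…); ÷-6 both sides. So div: x = -2/5 or -2.

Answer: x ∈ {-2, -2/5}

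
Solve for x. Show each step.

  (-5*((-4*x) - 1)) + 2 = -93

Step 1. [(-5*((-4*x) - 1)) + 2 = -93] peel the +2: subtract 2 from each side, so sub: -5*((-4*x) - 1) = -95.
Step 2. [-5*((-4*x) - 1) = -95] -5 out front; divide by -5, so div: (-4*x) - 1 = 19.
Step 3. [(-4*x) - 1 = 19] the outer -1 inverts by adding 1. So sub: -4*x = 20.
Step 4. [-4*x = 20] -4 out front; divide by -4. So div: x = -5.

Answer: x ∈ {-5}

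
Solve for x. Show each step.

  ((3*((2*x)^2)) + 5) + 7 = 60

Step 1. [((3*((2*x)^2)) + 5) + 7 = 60] the outer +7 inverts by subtracting 7 ⇒ sub: (3*((2*x)^2)) + 5 = 53.
Step 2. [(3*((2*x)^2)) + 5 = 53] the outer +5 inverts by subtracting 5 ⇒ sub: 3*((2*x)^2) = 48.
Step 3. [3*((2*x)^2) = 48] 3 out front; divide by 3. So div: (2*x)^2 = 16.
Step 4. [(2*x)^2 = 16] √ both sides: 16 ≥ 0 gives two branches, so sqrt: 2*x = 4 or -4.
Step 5. [2*x = 4 or -4] 2 out front; divide by 2, so div: x = 2 or -2.

Answer: x ∈ {-2, 2}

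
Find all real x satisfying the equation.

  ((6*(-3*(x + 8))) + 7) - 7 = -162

Step 1. [((6*(-3*(x + 8))) + 7) - 7 = -162] 7 comes off first (add 7). So sub: (6*(-3*(x + 8))) + 7 = -155.
Step 2. [(6*(-3*(x + 8))) + 7 = -155] the outer +7 inverts by subtracting 7 ⇒ sub: 6*(-3*(x + 8)) = -162.
Step 3. [6*(-3*(x + 8)) = -162] 6 out front; divide by 6. So div: -3*(x + 8) = -27.
Step 4. [-3*(x + 8) = -27] -3 out front; divide by -3 ⇒ div: x + 8 = 9.
Step 5. [x + 8 = 9] peel the +8: subtract 8 from each side ⇒ sub: x = 1.

Answer: x ∈ {1}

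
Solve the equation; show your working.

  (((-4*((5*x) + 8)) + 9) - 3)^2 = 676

Step 1. [(((-4*((5*x) + 8)) + 9) - 3)^2 = 676] 676 ≥ 0, LHS is (·)² — take ±√ ⇒ sqrt: ((-4*((5*x) + 8)) + 9) - 3 = 26 or -26.
Step 2. [((-4*((5*x) + 8)) + 9) - 3 = 26 or -26] add 3: x sits inside (… - 3). So sub: (-4*((5*x) + 8)) + 9 = 29 or -23.
Step 3. [(-4*((5*x) + 8)) + 9 = 29 or -23] the outer +9 inverts by subtracting 9 ⇒ sub: -4*((5*x) + 8) = 20 or -32.
Step 4. [-4*((5*x) + 8) = 20 or -32] leading coefficient -4: divide by -4 ⇒ div: (5*x) + 8 = -5 or 8.
Step 5. [(5*x) + 8 = -5 or 8] 8 comes off first (subtract 8). So sub: 5*x = -13 or 0.
Step 6. [5*x = -13 or 0] LHS = 5·(…); ÷5 both sides. So div: x = -13/5 or 0.

Answer: x ∈ {-13/5, 0}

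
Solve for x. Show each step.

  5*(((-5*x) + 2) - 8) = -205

Step 1. [5*(((-5*x) + 2) - 8) = -205] 5 out front; divide by 5. So div: ((-5*x) + 2) - 8 = -41.
Step 2. [((-5*x) + 2) - 8 = -41] add 8: x sits inside (… - 8). So sub: (-5*x) + 2 = -33.
Step 3. [(-5*x) + 2 = -33] peel the +2: subtract 2 from each side ⇒ sub: -5*x = -35.
Step 4. [-5*x = -35] LHS = -5·(…); ÷-5 both sides, so div: x = 7.

Answer: x ∈ {7}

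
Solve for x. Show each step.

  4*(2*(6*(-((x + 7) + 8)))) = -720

Step 1. [4*(2*(6*(-((x + 7) + 8)))) = -720] leading coefficient 4: divide by 4. So div: 2*(6*(-((x + 7) + 8))) = -180.
Step 2. [2*(6*(-((x + 7) + 8))) = -180] leading coefficient 2: divide by 2 ⇒ div: 6*(-((x + 7) + 8)) = -90.
Step 3. [6*(-((x + 7) + 8)) = -90] divide by the outer 6. So div: -((x + 7) + 8) = -15.
Step 4. [-((x + 7) + 8) = -15] leading − — multiply by −1. So neg: (x + 7) + 8 = 15.
Step 5. [(x + 7) + 8 = 15] the outer +8 inverts by subtracting 8 ⇒ sub: x + 7 = 7.
Step 6. [x + 7 = 7] the outer +7 inverts by subtracting 7, so sub: x = 0.

Answer: x ∈ {0}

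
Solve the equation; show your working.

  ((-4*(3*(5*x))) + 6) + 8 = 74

Step 1. [((-4*(3*(5*x))) + 6) + 8 = 74] +8 is outermost — subtract 8 both sides. So sub: (-4*(3*(5*x))) + 6 = 66.
Step 2. [(-4*(3*(5*x))) + 6 = 66] +6 is outermost — subtract 6 both sides ⇒ sub: -4*(3*(5*x)) = 60.
Step 3. [-4*(3*(5*x)) = 60] -4·(inner) — divide through by -4. So div: 3*(5*x) = -15.
Step 4. [3*(5*x) = -15] leading coefficient 3: divide by 3, so div: 5*x = -5.
Step 5. [5*x = -5] 5 out front; divide by 5, so div: x = -1.

Answer: x ∈ {-1}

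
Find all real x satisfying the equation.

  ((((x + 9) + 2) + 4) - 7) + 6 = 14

Step 1. [((((x + 9) + 2) + 4) - 7) + 6 = 14] peel the +6: subtract 6 from each side, so sub: (((x + 9) + 2) + 4) - 7 = 8.
Step 2. [(((x + 9) + 2) + 4) - 7 = 8] 7 comes off first (add 7), so sub: ((x + 9) + 2) + 4 = 15.
Step 3. [((x + 9) + 2) + 4 = 15] 4 comes off first (subtract 4), so sub: (x + 9) + 2 = 11.
Step 4. [(x + 9) + 2 = 11] 2 comes off first (subtract 2) ⇒ sub: x + 9 = 9.
Step 5. [x + 9 = 9] 9 comes off first (subtract 9) ⇒ sub: x = 0.

Answer: x ∈ {0}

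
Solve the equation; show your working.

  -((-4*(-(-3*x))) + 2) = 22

Step 1. [-((-4*(-(-3*x))) + 2) = 22] leading − — multiply by −1 ⇒ neg: (-4*(-(-3*x))) + 2 = -22.
Step 2. [(-4*(-(-3*x))) + 2 = -22] +2 is outermost — subtract 2 both sides, so sub: -4*(-(-3*x)) = -24.
Step 3. [-4*(-(-3*x)) = -24] -4·(inner) — divide through by -4 ⇒ div: -(-3*x) = 6.
Step 4. [-(-3*x) = 6] LHS negated; negate both sides. So neg: -3*x = -6.
Step 5. [-3*x = -6] -3·(inner) — divide through by -3 ⇒ div: x = 2.

Answer: x ∈ {2}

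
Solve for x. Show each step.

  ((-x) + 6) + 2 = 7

Step 1. [((-x) + 6) + 2 = 7] peel the +2: subtract 2 from each side ⇒ sub: (-x) + 6 = 5.
Step 2. [(-x) + 6 = 5] peel the +6: subtract 6 from each side, so sub: -x = -1.
Step 3. [-x = -1] flip signs both sides, so neg: x = 1.

Answer: x ∈ {1}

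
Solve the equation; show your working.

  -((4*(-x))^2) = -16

Step 1. [-((4*(-x))^2) = -16] leading − — multiply by −1. So neg: (4*(-x))^2 = 16.
Step 2. [(4*(-x))^2 = 16] LHS squared, RHS 16 ≥ 0: apply √ (±), so sqrt: 4*(-x) = 4 or -4.
Step 3. [4*(-x) = 4 or -4] 4 out front; divide by 4. So div: -x = 1 or -1.
Step 4. [-x = 1 or -1] flip signs both sides. So neg: x = -1 or 1.

Answer: x ∈ {-1, 1}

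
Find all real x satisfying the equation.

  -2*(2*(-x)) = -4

Step 1. [-2*(2*(-x)) = -4] -2 out front; divide by -2. So div: 2*(-x) = 2.
Step 2. [2*(-x) = 2] leading coefficient 2: divide by 2 ⇒ div: -x = 1.
Step 3. [-x = 1] flip signs both sides ⇒ neg: x = -1.

Answer: x ∈ {-1}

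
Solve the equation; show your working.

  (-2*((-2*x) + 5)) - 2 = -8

Step 1. [(-2*((-2*x) + 5)) - 2 = -8] common factor -2 (LHS and -8) — divide through, so factor: ((-2*x) + 5) + 1 = 4.
Step 2. [((-2*x) + 5) + 1 = 4] peel the +1: subtract 1 from each side, so sub: (-2*x) + 5 = 3.
Step 3. [(-2*x) + 5 = 3] 5 comes off first (subtract 5). So sub: -2*x = -2.
Step 4. [-2*x = -2] divide by the outer -2, so div: x = 1.

Answer: x ∈ {1}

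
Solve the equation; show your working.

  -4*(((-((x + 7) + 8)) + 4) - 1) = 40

Step 1. [-4*(((-((x + 7) + 8)) + 4) - 1) = 40] -4·(inner) — divide through by -4 ⇒ div: ((-((x + 7) + 8)) + 4) - 1 = -10.
Step 2. [((-((x + 7) + 8)) + 4) - 1 = -10] the outer -1 inverts by adding 1 ⇒ sub: (-((x + 7) + 8)) + 4 = -9.
Step 3. [(-((x + 7) + 8)) + 4 = -9] the outer +4 inverts by subtracting 4. So sub: -((x + 7) + 8) = -13.
Step 4. [-((x + 7) + 8) = -13] LHS negated; negate both sides. So neg: (x + 7) + 8 = 13.
Step 5. [(x + 7) + 8 = 13] +8 is outermost — subtract 8 both sides, so sub: x + 7 = 5.
Step 6. [x + 7 = 5] peel the +7: subtract 7 from each side. So sub: x = -2.

Answer: x ∈ {-2}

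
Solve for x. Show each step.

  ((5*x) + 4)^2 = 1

Step 1. [((5*x) + 4)^2 = 1] √ both sides: 1 ≥ 0 gives two branches ⇒ sqrt: (5*x) + 4 = 1 or -1.
Step 2. [(5*x) + 4 = 1 or -1] the outer +4 inverts by subtracting 4, so sub: 5*x = -3 or -5.
Step 3. [5*x = -3 or -5] leading coefficient 5: divide by 5, so div: x = -3/5 or -1.

Answer: x ∈ {-1, -3/5}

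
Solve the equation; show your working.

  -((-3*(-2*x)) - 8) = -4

Step 1. [-((-3*(-2*x)) - 8) = -4] leading − — multiply by −1. So neg: (-3*(-2*x)) - 8 = 4.
Step 2. [(-3*(-2*x)) - 8 = 4] -8 is outermost — add 8 both sides. So sub: -3*(-2*x) = 12.
Step 3. [-3*(-2*x) = 12] -3·(inner) — divide through by -3. So div: -2*x = -4.
Step 4. [-2*x = -4] leading coefficient -2: divide by -2. So div: x = 2.

Answer: x ∈ {2}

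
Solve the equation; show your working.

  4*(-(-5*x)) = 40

Step 1. [4*(-(-5*x)) = 40] 4·(inner) — divide through by 4. So div: -(-5*x) = 10.
Step 2. [-(-5*x) = 10] leading − — multiply by −1. So neg: -5*x = -10.
Step 3. [-5*x = -10] -5 out front; divide by -5, so div: x = 2.

Answer: x ∈ {2}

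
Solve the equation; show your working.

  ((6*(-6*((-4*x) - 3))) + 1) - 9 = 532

Step 1. [((6*(-6*((-4*x) - 3))) + 1) - 9 = 532] peel the -9: add 9 from each side. So sub: (6*(-6*((-4*x) - 3))) + 1 = 541.
Step 2. [(6*(-6*((-4*x) - 3))) + 1 = 541] subtract 1: x sits inside (… + 1), so sub: 6*(-6*((-4*x) - 3)) = 540.
Step 3. [6*(-6*((-4*x) - 3)) = 540] divide by the outer 6, so div: -6*((-4*x) - 3) = 90.
Step 4. [-6*((-4*x) - 3) = 90] leading coefficient -6: divide by -6. So div: (-4*x) - 3 = -15.
Step 5. [(-4*x) - 3 = -15] add 3: x sits inside (… - 3). So sub: -4*x = -12.
Step 6. [-4*x = -12] leading coefficient -4: divide by -4, so div: x = 3.

Answer: x ∈ {3}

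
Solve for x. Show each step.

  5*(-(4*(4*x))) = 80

Step 1. [5*(-(4*(4*x))) = 80] leading coefficient 5: divide by 5 ⇒ div: -(4*(4*x)) = 16.
Step 2. [-(4*(4*x)) = 16] leading − — multiply by −1 ⇒ neg: 4*(4*x) = -16.
Step 3. [4*(4*x) = -16] divide by the outer 4, so div: 4*x = -4.
Step 4. [4*x = -4] LHS = 4·(…); ÷4 both sides ⇒ div: x = -1.

Answer: x ∈ {-1}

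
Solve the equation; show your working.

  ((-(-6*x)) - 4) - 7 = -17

Step 1. [((-(-6*x)) - 4) - 7 = -17] the outer -7 inverts by adding 7, so sub: (-(-6*x)) - 4 = -10.
Step 2. [(-(-6*x)) - 4 = -10] 4 comes off first (add 4) ⇒ sub: -(-6*x) = -6.
Step 3. [-(-6*x) = -6] LHS negated; negate both sides, so neg: -6*x = 6.
Step 4. [-6*x = 6] leading coefficient -6: divide by -6 ⇒ div: x = -1.

Answer: x ∈ {-1}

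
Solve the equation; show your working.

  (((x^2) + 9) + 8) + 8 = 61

Step 1. [(((x^2) + 9) + 8) + 8 = 61] the outer +8 inverts by subtracting 8. So sub: ((x^2) + 9) + 8 = 53.
Step 2. [((x^2) + 9) + 8 = 53] subtract 8: x sits inside (… + 8), so sub: (x^2) + 9 = 45.
Step 3. [(x^2) + 9 = 45] the outer +9 inverts by subtracting 9. So sub: x^2 = 36.
Step 4. [x^2 = 36] 36 ≥ 0, LHS is (·)² — take ±√ ⇒ sqrt: x = 6 or -6.

Answer: x ∈ {-6, 6}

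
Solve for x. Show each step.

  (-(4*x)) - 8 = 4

Step 1. [(-(4*x)) - 8 = 4] the outer -8 inverts by adding 8 ⇒ sub: -(4*x) = 12.
Step 2. [-(4*x) = 12] LHS negated; negate both sides. So neg: 4*x = -12.
Step 3. [4*x = -12] leading coefficient 4: divide by 4 ⇒ div: x = -3.

Answer: x ∈ {-3}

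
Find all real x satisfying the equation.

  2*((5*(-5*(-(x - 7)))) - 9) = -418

Step 1. [2*((5*(-5*(-(x - 7)))) - 9) = -418] 2·(inner) — divide through by 2, so div: (5*(-5*(-(x - 7)))) - 9 = -209.
Step 2. [(5*(-5*(-(x - 7)))) - 9 = -209] 9 comes off first (add 9) ⇒ sub: 5*(-5*(-(x - 7))) = -200.
Step 3. [5*(-5*(-(x - 7))) = -200] divide by the outer 5. So div: -5*(-(x - 7)) = -40.
Step 4. [-5*(-(x - 7)) = -40] -5·(inner) — divide through by -5. So div: -(x - 7) = 8.
Step 5. [-(x - 7) = 8] flip signs both sides, so neg: x - 7 = -8.
Step 6. [x - 7 = -8] the outer -7 inverts by adding 7 ⇒ sub: x = -1.

Answer: x ∈ {-1}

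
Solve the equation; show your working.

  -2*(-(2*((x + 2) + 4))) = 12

Step 1. [-2*(-(2*((x + 2) + 4))) = 12] -2 out front; divide by -2. So div: -(2*((x + 2) + 4)) = -6.
Step 2. [-(2*((x + 2) + 4)) = -6] leading − — multiply by −1, so neg: 2*((x + 2) + 4) = 6.
Step 3. [2*((x + 2) + 4) = 6] 2·(inner) — divide through by 2, so div: (x + 2) + 4 = 3.
Step 4. [(x + 2) + 4 = 3] +4 is outermost — subtract 4 both sides, so sub: x + 2 = -1.
Step 5. [x + 2 = -1] +2 is outermost — subtract 2 both sides, so sub: x = -3.

Answer: x ∈ {-3}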